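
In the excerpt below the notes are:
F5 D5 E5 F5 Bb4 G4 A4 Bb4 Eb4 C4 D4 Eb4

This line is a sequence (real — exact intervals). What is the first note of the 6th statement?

Unit = 4 notes; the statements start on F5, Bb4, Eb4, moving down a 5th each time.
Continuing: Ab3 → Db3 → Gb2. Statement 6 starts on Gb2.

Gb2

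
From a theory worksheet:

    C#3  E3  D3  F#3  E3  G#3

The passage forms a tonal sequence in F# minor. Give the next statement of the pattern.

The 2-note cells begin on C#3, D3, E3 — each up a 2nd from the last.
Statement 4 starts on F#3 and keeps the same diatonic contour: F#3 A3.

F#3 A3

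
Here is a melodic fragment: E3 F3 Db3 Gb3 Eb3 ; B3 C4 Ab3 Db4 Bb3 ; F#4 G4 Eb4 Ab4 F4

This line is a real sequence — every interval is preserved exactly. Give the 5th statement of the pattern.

With a 5-note motive the entries are E3, B3, F#4, each up a 5th from the previous.
Carrying on: C#5 → G#5.
From G#5 the exact shape gives G#5 A5 F5 Bb5 G5.

G#5 A5 F5 Bb5 G5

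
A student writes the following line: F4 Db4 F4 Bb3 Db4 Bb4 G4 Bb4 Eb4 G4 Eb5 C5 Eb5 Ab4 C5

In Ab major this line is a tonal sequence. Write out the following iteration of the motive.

The 5-note cells begin on F4, Bb4, Eb5 — each up a 4th from the last.
From Ab5 the diatonic shape gives Ab5 F5 Ab5 Db5 F5.

Ab5 F5 Ab5 Db5 F5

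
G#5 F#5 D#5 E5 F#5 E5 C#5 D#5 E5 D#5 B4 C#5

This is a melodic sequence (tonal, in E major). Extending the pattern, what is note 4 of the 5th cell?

With 4-note cells, note 4 of each statement runs E5, D#5, C#5.
Extending down a 2nd: B4 → A4.

A4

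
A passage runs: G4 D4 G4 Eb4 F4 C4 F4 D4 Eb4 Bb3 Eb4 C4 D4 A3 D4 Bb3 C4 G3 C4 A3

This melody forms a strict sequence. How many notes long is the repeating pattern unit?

Try groups of 4 (5 cells in 20 notes):
G4 D4 G4 Eb4 | F4 C4 F4 D4 | Eb4 Bb3 Eb4 C4 | D4 A3 D4 Bb3 | C4 G3 C4 A3
Every group is a transposition down a 2nd of the one before; no shorter unit works.

4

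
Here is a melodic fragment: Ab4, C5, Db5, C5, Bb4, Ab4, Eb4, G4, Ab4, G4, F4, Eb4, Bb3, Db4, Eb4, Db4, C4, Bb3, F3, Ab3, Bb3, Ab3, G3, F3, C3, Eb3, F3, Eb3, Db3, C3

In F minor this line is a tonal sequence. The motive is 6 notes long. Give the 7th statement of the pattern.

With a 6-note motive the entries are Ab4, Eb4, Bb3, F3, C3, each down a 4th from the previous.
Carrying on: G2 → Db2.
Statement 7 starts on Db2 and keeps the same diatonic contour: Db2 F2 G2 F2 Eb2 Db2.

Db2 F2 G2 F2 Eb2 Db2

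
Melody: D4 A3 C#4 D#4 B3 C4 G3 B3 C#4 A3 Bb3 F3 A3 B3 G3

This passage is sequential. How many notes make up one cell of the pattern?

Try groups of 5 (3 cells in 15 notes):
D4 A3 C#4 D#4 B3 | C4 G3 B3 C#4 A3 | Bb3 F3 A3 B3 G3
Every group is a transposition down a 2nd of the one before; no shorter unit works.

5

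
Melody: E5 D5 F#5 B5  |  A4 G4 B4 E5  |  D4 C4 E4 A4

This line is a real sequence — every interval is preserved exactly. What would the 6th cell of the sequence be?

F2 Eb2 G2 C3

Unit = 4 notes; the statements start on E5, A4, D4, moving down a 5th each time.
Continuing the starts: G3 → C3 → F2.
So cell 6 is F2 Eb2 G2 C3.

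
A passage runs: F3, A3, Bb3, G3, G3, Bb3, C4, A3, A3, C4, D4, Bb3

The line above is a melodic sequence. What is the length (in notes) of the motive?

12 notes total. Splitting into 3 groups of 4:
F3 A3 Bb3 G3 | G3 Bb3 C4 A3 | A3 C4 D4 Bb3
That's a consistent up a 2nd shift per cell, and no other grouping gives one.

4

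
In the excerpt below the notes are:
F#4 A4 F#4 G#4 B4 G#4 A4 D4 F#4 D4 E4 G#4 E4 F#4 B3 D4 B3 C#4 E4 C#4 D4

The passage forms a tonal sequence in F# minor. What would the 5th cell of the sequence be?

E3 G#3 E3 F#3 A3 F#3 G#3

Taking 7-note groups, the heads are F#4, D4, B3: the pattern moves down a 3rd.
Extending down a 3rd: G#3 → E3.
Statement 5 starts on E3 and keeps the same diatonic contour: E3 G#3 E3 F#3 A3 F#3 G#3.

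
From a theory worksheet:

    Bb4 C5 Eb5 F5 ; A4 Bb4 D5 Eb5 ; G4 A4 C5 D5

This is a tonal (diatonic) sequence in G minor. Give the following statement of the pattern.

F4 G4 Bb4 C5

The 4-note cells begin on Bb4, A4, G4 — each down a 2nd from the last.
So cell 4 is F4 G4 Bb4 C5.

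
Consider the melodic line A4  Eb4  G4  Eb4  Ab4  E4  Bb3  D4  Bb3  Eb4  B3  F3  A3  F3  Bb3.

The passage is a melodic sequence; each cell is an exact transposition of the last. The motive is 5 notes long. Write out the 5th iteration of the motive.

C#3 G2 B2 G2 C3

Taking 5-note groups, the heads are A4, E4, B3: the pattern moves down a 4th.
Carrying on: F#3 → C#3.
From C#3 the exact shape gives C#3 G2 B2 G2 C3.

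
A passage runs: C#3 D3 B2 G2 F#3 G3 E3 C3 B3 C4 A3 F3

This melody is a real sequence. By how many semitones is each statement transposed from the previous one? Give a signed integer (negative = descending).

The 4-note cells begin on C#3, F#3, B3 — each up a 4th from the last.
C#3→F#3 is 54 − 49 = 5 semitones.

5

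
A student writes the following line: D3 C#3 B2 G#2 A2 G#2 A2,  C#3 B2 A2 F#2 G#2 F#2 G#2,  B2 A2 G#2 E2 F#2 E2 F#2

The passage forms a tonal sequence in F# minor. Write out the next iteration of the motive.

With a 7-note motive the entries are D3, C#3, B2, each down a 2nd from the previous.
From A2 the diatonic shape gives A2 G#2 F#2 D2 E2 D2 E2.

A2 G#2 F#2 D2 E2 D2 E2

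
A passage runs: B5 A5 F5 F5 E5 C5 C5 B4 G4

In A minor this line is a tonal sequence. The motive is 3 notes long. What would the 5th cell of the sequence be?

D4 C4 A3

The 3-note cells begin on B5, F5, C5 — each down a 4th from the last.
Extending down a 4th: G4 → D4.
From D4 the diatonic shape gives D4 C4 A3.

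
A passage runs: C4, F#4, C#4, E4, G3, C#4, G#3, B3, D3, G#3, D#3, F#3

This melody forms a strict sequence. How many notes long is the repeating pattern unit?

Try groups of 4 (3 cells in 12 notes):
C4 F#4 C#4 E4 | G3 C#4 G#3 B3 | D3 G#3 D#3 F#3
That's a consistent down a 4th shift per cell, and no other grouping gives one.

4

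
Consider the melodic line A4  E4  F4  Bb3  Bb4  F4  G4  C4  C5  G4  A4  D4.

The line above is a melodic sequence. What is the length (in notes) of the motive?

Try groups of 4 (3 cells in 12 notes):
A4 E4 F4 Bb3 | Bb4 F4 G4 C4 | C5 G4 A4 D4
Every group is a transposition up a 2nd of the one before; no shorter unit works.

4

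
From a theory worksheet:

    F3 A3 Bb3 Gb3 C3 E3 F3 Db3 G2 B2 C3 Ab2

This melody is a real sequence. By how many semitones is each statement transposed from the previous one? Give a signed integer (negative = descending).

Unit = 4 notes; the statements start on F3, C3, G2, moving down a 4th each time.
Counting half-steps from F3 to C3: -5.

-5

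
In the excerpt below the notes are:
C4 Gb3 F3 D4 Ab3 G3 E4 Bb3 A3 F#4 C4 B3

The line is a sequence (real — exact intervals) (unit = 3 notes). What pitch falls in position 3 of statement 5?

C#4

Grouping in 3s, the 3rd note of each cell is F3, G3, A3, B3.
One more up a 2nd gives C#4.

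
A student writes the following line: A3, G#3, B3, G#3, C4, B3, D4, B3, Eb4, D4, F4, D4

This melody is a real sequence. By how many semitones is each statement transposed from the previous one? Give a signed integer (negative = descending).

Unit = 4 notes; the statements start on A3, C4, Eb4, moving up a 3rd each time.
A3→C4 is 60 − 57 = 3 semitones.

3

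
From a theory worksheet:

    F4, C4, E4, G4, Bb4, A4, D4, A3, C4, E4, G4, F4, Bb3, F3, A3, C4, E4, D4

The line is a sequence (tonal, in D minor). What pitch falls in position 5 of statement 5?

Grouping in 6s, the 5th note of each cell is Bb4, G4, E4.
Carrying that down a 3rd forward: C4 → A3.

A3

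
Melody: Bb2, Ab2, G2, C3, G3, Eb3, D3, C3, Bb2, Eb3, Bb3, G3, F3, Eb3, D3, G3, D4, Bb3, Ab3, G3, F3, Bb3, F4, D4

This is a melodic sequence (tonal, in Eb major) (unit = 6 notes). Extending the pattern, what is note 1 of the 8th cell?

Bb4

With 6-note cells, note 1 of each statement runs Bb2, D3, F3, Ab3.
Extending up a 3rd: C4 → Eb4 → G4 → Bb4.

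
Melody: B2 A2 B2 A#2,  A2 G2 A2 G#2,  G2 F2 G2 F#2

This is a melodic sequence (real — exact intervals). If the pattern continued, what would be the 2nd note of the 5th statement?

Db2

With 4-note cells, note 2 of each statement runs A2, G2, F2.
Each moves down a 2nd. Continuing: Eb2 → Db2.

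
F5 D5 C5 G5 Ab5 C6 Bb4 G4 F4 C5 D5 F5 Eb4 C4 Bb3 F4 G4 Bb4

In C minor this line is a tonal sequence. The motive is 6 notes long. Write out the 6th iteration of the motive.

G2 Eb2 D2 Ab2 Bb2 D3

Taking 6-note groups, the heads are F5, Bb4, Eb4: the pattern moves down a 5th.
Carrying on: Ab3 → D3 → G2.
Statement 6 starts on G2 and keeps the same diatonic contour: G2 Eb2 D2 Ab2 Bb2 D3.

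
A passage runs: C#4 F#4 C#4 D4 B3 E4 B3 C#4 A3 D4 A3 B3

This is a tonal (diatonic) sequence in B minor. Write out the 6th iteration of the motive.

With a 4-note motive the entries are C#4, B3, A3, each down a 2nd from the previous.
Continuing the starts: G3 → F#3 → E3.
So cell 6 is E3 A3 E3 F#3.

E3 A3 E3 F#3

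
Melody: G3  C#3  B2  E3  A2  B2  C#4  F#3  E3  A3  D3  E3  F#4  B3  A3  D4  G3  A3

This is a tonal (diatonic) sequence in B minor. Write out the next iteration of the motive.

With a 6-note motive the entries are G3, C#4, F#4, each up a 4th from the previous.
So cell 4 is B4 E4 D4 G4 C#4 D4.

B4 E4 D4 G4 C#4 D4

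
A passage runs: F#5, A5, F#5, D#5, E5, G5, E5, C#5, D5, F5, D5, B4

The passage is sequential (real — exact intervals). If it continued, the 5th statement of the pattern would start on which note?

Bb4

The 4-note cells begin on F#5, E5, D5 — each down a 2nd from the last.
Extending the heads down a 2nd: C5 → Bb4.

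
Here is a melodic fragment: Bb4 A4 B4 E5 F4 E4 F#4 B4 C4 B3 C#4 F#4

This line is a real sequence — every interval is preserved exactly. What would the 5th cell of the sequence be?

D3 C#3 D#3 G#3

The 4-note cells begin on Bb4, F4, C4 — each down a 4th from the last.
Extending down a 4th: G3 → D3.
Statement 5 starts on D3 and keeps the same exact contour: D3 C#3 D#3 G#3.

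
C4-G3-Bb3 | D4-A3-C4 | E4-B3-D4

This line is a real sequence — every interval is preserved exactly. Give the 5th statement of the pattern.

G#4 D#4 F#4

With a 3-note motive the entries are C4, D4, E4, each up a 2nd from the previous.
Continuing the starts: F#4 → G#4.
From G#4 the exact shape gives G#4 D#4 F#4.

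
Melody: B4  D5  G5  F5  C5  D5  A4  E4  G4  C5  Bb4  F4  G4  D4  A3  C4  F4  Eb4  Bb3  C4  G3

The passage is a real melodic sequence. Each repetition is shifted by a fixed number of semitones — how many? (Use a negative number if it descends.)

Unit = 7 notes; the statements start on B4, E4, A3, moving down a 5th each time.
B4 to E4 spans -7 semitones.

-7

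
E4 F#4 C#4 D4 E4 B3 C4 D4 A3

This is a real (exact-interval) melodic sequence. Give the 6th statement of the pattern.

Gb3 Ab3 Eb3

With a 3-note motive the entries are E4, D4, C4, each down a 2nd from the previous.
Continuing the starts: Bb3 → Ab3 → Gb3.
So cell 6 is Gb3 Ab3 Eb3.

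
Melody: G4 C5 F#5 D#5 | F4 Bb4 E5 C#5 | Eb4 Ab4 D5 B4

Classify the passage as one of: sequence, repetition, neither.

Each 4-note cell is the previous one transposed down a 2nd.

sequence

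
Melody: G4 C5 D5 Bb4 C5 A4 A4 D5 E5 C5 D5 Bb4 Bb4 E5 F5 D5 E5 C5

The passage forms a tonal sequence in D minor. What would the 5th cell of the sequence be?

Taking 6-note groups, the heads are G4, A4, Bb4: the pattern moves up a 2nd.
Extending up a 2nd: C5 → D5.
Statement 5 starts on D5 and keeps the same diatonic contour: D5 G5 A5 F5 G5 E5.

D5 G5 A5 F5 G5 E5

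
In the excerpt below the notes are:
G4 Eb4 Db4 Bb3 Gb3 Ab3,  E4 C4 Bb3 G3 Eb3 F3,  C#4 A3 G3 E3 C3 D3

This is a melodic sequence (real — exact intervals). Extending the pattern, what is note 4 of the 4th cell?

The unit is 6 notes. Position-4 pitches of the 3 shown cells: Bb3, G3, E3.
Each moves down a 3rd; the next is C#3.

C#3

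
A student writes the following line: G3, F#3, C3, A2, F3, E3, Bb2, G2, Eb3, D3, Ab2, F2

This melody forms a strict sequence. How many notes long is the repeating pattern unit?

4

12 notes total. Splitting into 3 groups of 4:
G3 F#3 C3 A2 | F3 E3 Bb2 G2 | Eb3 D3 Ab2 F2
That's a consistent down a 2nd shift per cell, and no other grouping gives one.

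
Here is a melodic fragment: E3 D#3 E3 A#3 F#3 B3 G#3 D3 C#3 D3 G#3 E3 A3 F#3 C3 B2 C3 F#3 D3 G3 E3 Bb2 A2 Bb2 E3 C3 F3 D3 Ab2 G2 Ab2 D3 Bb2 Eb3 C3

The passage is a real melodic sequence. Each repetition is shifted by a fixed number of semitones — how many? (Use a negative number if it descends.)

Taking 7-note groups, the heads are E3, D3, C3, Bb2, Ab2: the pattern moves down a 2nd.
E3 to D3 spans -2 semitones.

-2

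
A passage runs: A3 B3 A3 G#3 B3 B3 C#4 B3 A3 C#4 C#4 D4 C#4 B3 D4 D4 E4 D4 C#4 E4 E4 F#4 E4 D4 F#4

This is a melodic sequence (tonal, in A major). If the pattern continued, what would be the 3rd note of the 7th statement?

G#4

The unit is 5 notes. Position-3 pitches of the 5 shown cells: A3, B3, C#4, D4, E4.
Carrying that up a 2nd forward: F#4 → G#4.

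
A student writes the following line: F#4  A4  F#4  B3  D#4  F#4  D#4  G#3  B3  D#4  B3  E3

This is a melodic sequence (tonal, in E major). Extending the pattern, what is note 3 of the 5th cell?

Grouping in 4s, the 3rd note of each cell is F#4, D#4, B3.
Carrying that down a 3rd forward: G#3 → E3.

E3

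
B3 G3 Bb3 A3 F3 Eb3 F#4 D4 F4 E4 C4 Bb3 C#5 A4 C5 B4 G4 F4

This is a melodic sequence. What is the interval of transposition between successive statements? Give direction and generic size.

With a 6-note motive the entries are B3, F#4, C#5, each up a 5th from the previous.
From B3 to F#4: up a 5th.

up a 5th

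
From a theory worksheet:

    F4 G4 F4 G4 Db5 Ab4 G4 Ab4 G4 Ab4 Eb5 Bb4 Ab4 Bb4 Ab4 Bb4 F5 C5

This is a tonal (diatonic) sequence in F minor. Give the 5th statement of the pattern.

C5 Db5 C5 Db5 Ab5 Eb5

The 6-note cells begin on F4, G4, Ab4 — each up a 2nd from the last.
Continuing the starts: Bb4 → C5.
So cell 5 is C5 Db5 C5 Db5 Ab5 Eb5.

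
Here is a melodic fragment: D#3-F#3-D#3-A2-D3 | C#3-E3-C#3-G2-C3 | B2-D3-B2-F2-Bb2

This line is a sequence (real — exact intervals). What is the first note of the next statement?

With a 5-note motive the entries are D#3, C#3, B2, each down a 2nd from the previous.
The next head, down a 2nd from B2, is A2.

A2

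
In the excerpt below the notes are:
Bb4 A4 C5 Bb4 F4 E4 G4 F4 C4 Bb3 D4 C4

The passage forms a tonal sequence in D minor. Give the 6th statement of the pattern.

A2 G2 Bb2 A2

With a 4-note motive the entries are Bb4, F4, C4, each down a 4th from the previous.
Carrying on: G3 → D3 → A2.
So cell 6 is A2 G2 Bb2 A2.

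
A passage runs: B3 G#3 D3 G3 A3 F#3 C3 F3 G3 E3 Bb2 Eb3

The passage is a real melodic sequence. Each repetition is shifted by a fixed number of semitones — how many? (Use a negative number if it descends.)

-2

With a 4-note motive the entries are B3, A3, G3, each down a 2nd from the previous.
Counting half-steps from B3 to A3: -2.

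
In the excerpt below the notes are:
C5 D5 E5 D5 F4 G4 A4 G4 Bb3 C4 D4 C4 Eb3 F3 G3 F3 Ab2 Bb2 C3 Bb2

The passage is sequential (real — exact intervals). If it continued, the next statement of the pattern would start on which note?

The 4-note cells begin on C5, F4, Bb3, Eb3, Ab2 — each down a 5th from the last.
One more step down a 5th gives Db2.

Db2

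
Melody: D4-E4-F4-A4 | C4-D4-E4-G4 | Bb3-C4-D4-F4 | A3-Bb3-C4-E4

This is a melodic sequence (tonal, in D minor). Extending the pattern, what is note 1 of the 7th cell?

E3

Grouping in 4s, the 1st note of each cell is D4, C4, Bb3, A3.
Each moves down a 2nd. Continuing: G3 → F3 → E3.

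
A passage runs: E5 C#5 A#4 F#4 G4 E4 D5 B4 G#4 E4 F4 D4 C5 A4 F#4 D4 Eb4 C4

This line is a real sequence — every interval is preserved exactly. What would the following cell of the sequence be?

The 6-note cells begin on E5, D5, C5 — each down a 2nd from the last.
So cell 4 is Bb4 G4 E4 C4 Db4 Bb3.

Bb4 G4 E4 C4 Db4 Bb3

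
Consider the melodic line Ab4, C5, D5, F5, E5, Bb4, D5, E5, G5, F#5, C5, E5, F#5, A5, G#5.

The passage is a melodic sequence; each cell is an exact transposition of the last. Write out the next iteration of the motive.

The 5-note cells begin on Ab4, Bb4, C5 — each up a 2nd from the last.
From D5 the exact shape gives D5 F#5 G#5 B5 A#5.

D5 F#5 G#5 B5 A#5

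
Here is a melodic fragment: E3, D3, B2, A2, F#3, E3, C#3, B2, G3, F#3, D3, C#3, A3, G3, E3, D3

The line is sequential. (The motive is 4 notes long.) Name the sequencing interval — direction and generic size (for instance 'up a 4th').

up a 2nd

Unit = 4 notes; the statements start on E3, F#3, G3, A3, moving up a 2nd each time.
From E3 to F#3: up a 2nd.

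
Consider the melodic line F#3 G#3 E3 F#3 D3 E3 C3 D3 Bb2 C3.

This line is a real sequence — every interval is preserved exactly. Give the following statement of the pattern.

The 2-note cells begin on F#3, E3, D3, C3, Bb2 — each down a 2nd from the last.
Statement 6 starts on Ab2 and keeps the same exact contour: Ab2 Bb2.

Ab2 Bb2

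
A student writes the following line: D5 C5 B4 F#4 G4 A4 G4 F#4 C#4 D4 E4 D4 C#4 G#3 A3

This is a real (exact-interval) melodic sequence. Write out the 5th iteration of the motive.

The 5-note cells begin on D5, A4, E4 — each down a 4th from the last.
Extending down a 4th: B3 → F#3.
So cell 5 is F#3 E3 D#3 A#2 B2.

F#3 E3 D#3 A#2 B2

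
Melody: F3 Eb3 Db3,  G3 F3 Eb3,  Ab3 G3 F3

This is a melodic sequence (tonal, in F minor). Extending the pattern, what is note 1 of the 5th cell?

C4

The unit is 3 notes. Position-1 pitches of the 3 shown cells: F3, G3, Ab3.
Extending up a 2nd: Bb3 → C4.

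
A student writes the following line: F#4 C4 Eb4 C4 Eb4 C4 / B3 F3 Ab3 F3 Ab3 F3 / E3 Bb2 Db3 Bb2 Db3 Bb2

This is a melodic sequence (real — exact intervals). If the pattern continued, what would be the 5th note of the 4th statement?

Gb2

With 6-note cells, note 5 of each statement runs Eb4, Ab3, Db3.
From Db3, down a 5th gives Gb2.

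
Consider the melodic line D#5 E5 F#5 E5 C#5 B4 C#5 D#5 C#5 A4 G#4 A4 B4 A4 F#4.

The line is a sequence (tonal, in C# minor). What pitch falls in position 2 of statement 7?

With 5-note cells, note 2 of each statement runs E5, C#5, A4.
Carrying that down a 3rd forward: F#4 → D#4 → B3 → G#3.

G#3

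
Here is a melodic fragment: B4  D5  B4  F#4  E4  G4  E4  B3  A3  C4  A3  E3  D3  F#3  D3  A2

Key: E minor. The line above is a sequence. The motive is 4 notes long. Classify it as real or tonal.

tonal

Every note is diatonic to E minor.
Cell 1 has +3 semitones from note 1 to 2, but cell 4 has +4 — the interval quality changes while the contour stays the same, which is the hallmark of a tonal sequence.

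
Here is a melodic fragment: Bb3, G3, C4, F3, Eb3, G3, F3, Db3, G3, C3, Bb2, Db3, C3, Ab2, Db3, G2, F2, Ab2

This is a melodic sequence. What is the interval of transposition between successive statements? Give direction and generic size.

down a 4th

Taking 6-note groups, the heads are Bb3, F3, C3: the pattern moves down a 4th.
Bb3 to F3 is down a 4th.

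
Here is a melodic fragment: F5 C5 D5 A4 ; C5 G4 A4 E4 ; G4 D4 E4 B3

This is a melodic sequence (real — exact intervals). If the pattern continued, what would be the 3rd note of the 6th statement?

C#3

The unit is 4 notes. Position-3 pitches of the 3 shown cells: D5, A4, E4.
Carrying that down a 4th forward: B3 → F#3 → C#3.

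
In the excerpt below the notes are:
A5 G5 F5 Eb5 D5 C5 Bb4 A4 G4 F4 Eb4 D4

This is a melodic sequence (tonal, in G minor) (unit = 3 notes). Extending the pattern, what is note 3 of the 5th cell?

A3

Grouping in 3s, the 3rd note of each cell is F5, C5, G4, D4.
From D4, down a 4th gives A3.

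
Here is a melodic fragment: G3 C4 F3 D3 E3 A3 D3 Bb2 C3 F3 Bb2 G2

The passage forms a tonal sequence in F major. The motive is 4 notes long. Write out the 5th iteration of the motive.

F2 Bb2 E2 C2

Taking 4-note groups, the heads are G3, E3, C3: the pattern moves down a 3rd.
Carrying on: A2 → F2.
From F2 the diatonic shape gives F2 Bb2 E2 C2.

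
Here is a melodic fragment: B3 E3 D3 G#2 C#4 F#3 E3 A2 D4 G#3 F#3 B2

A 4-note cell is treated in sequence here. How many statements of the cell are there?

12 notes in groups of 4 gives 12/4 = 3 statements.
Starts: B3, C#4, D4 — each up a 2nd.

3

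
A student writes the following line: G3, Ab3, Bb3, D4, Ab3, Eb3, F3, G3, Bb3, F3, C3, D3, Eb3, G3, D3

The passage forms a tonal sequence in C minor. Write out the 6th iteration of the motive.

With a 5-note motive the entries are G3, Eb3, C3, each down a 3rd from the previous.
Continuing the starts: Ab2 → F2 → D2.
From D2 the diatonic shape gives D2 Eb2 F2 Ab2 Eb2.

D2 Eb2 F2 Ab2 Eb2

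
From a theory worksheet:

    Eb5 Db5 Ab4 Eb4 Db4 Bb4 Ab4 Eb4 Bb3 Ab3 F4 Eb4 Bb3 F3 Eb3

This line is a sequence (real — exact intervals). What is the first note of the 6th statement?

The 5-note cells begin on Eb5, Bb4, F4 — each down a 4th from the last.
Continuing: C4 → G3 → D3. Statement 6 starts on D3.

D3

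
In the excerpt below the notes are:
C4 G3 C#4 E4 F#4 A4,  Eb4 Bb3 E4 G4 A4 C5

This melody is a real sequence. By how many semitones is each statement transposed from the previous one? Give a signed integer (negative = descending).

Taking 6-note groups, the heads are C4, Eb4: the pattern moves up a 3rd.
C4→Eb4 is 63 − 60 = 3 semitones.

3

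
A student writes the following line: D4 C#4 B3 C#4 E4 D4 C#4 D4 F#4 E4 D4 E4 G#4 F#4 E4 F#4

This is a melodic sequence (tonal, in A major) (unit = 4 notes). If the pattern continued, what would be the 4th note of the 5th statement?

With 4-note cells, note 4 of each statement runs C#4, D4, E4, F#4.
Each moves up a 2nd; the next is G#4.

G#4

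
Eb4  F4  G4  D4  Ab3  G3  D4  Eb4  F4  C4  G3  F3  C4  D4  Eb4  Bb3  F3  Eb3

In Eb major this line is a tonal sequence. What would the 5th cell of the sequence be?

Ab3 Bb3 C4 G3 D3 C3

Taking 6-note groups, the heads are Eb4, D4, C4: the pattern moves down a 2nd.
Carrying on: Bb3 → Ab3.
Statement 5 starts on Ab3 and keeps the same diatonic contour: Ab3 Bb3 C4 G3 D3 C3.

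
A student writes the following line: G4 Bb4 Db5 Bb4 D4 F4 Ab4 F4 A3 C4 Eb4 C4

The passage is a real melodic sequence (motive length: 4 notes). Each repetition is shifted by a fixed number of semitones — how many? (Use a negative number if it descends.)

Unit = 4 notes; the statements start on G4, D4, A3, moving down a 4th each time.
Counting half-steps from G4 to D4: -5.

-5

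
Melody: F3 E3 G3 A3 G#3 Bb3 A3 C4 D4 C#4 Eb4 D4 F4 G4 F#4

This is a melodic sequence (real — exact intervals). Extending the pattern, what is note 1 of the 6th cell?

Grouping in 5s, the 1st note of each cell is F3, Bb3, Eb4.
Carrying that up a 4th forward: Ab4 → Db5 → Gb5.

Gb5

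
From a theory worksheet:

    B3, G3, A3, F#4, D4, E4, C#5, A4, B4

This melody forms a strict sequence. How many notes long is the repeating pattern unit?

3

9 notes total. Splitting into 3 groups of 3:
B3 G3 A3 | F#4 D4 E4 | C#5 A4 B4
Every group is a transposition up a 5th of the one before; no shorter unit works.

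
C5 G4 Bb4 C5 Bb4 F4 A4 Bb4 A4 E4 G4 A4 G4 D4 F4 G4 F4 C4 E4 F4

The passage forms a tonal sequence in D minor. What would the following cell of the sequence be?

E4 Bb3 D4 E4

With a 4-note motive the entries are C5, Bb4, A4, G4, F4, each down a 2nd from the previous.
From E4 the diatonic shape gives E4 Bb3 D4 E4.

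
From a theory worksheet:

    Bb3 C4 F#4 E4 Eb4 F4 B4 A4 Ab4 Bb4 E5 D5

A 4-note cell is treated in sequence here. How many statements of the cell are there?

3

12 notes in groups of 4 gives 12/4 = 3 statements.
Starts: Bb3, Eb4, Ab4 — each up a 4th.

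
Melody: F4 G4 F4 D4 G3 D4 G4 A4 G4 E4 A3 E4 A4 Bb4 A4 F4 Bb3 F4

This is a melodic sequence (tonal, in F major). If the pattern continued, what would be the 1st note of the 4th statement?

Bb4

The unit is 6 notes. Position-1 pitches of the 3 shown cells: F4, G4, A4.
One more up a 2nd gives Bb4.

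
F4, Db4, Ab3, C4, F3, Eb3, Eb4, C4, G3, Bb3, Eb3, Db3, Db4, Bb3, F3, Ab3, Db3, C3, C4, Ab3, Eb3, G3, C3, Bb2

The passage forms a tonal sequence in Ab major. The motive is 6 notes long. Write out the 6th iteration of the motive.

Unit = 6 notes; the statements start on F4, Eb4, Db4, C4, moving down a 2nd each time.
Extending down a 2nd: Bb3 → Ab3.
So cell 6 is Ab3 F3 C3 Eb3 Ab2 G2.

Ab3 F3 C3 Eb3 Ab2 G2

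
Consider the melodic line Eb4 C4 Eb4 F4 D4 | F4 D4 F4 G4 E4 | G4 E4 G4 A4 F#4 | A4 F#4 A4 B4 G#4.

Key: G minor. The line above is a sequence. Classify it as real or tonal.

Each cell has the same semitone pattern (-3, 3, 2, -3) — intervals are preserved exactly.
And E4 lies outside G minor, so the sequence is real rather than tonal.

real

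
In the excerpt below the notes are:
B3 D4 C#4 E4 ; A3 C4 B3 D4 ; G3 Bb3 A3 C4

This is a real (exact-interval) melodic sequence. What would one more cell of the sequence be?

Taking 4-note groups, the heads are B3, A3, G3: the pattern moves down a 2nd.
So cell 4 is F3 Ab3 G3 Bb3.

F3 Ab3 G3 Bb3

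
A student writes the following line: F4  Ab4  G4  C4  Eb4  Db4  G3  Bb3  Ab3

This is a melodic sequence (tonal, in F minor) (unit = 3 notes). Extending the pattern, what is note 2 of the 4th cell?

F3

Grouping in 3s, the 2nd note of each cell is Ab4, Eb4, Bb3.
Each moves down a 4th; the next is F3.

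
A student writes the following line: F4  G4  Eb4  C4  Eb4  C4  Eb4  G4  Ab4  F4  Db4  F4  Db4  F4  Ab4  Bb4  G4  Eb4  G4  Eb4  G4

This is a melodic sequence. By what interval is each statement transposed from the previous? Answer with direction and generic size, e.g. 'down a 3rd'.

up a 2nd

The 7-note cells begin on F4, G4, Ab4 — each up a 2nd from the last.
F4 to G4 is up a 2nd.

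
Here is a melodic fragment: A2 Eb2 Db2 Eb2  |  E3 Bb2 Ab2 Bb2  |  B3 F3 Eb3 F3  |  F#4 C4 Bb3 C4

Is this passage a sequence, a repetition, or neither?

Each 4-note cell is the previous one transposed up a 5th.

sequence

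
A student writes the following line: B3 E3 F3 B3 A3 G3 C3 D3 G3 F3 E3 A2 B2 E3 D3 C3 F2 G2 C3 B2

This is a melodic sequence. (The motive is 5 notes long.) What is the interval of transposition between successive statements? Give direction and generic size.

The 5-note cells begin on B3, G3, E3, C3 — each down a 3rd from the last.
From B3 to G3: down a 3rd.

down a 3rd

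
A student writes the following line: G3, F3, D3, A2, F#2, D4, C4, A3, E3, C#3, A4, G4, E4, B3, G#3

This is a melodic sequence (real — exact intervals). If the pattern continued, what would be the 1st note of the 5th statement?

The unit is 5 notes. Position-1 pitches of the 3 shown cells: G3, D4, A4.
Each moves up a 5th. Continuing: E5 → B5.

B5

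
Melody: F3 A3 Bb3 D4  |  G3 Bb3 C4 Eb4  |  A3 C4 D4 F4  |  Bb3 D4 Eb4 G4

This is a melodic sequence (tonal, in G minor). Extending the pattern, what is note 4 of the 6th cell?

With 4-note cells, note 4 of each statement runs D4, Eb4, F4, G4.
Each moves up a 2nd. Continuing: A4 → Bb4.

Bb4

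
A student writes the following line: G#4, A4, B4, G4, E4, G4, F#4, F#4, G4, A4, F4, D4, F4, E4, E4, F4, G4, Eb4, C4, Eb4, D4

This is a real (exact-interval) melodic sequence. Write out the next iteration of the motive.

With a 7-note motive the entries are G#4, F#4, E4, each down a 2nd from the previous.
Statement 4 starts on D4 and keeps the same exact contour: D4 Eb4 F4 Db4 Bb3 Db4 C4.

D4 Eb4 F4 Db4 Bb3 Db4 C4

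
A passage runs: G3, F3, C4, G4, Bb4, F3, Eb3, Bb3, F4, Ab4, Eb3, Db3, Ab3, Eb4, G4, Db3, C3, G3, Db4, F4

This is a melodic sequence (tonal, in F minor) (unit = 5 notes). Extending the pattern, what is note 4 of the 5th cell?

The unit is 5 notes. Position-4 pitches of the 4 shown cells: G4, F4, Eb4, Db4.
Each moves down a 2nd; the next is C4.

C4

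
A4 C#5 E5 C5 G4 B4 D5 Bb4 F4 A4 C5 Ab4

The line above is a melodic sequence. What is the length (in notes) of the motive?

4

12 notes total. Splitting into 3 groups of 4:
A4 C#5 E5 C5 | G4 B4 D5 Bb4 | F4 A4 C5 Ab4
Every group is a transposition down a 2nd of the one before; no shorter unit works.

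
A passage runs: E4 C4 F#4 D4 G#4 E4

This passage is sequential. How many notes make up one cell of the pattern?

2

6 notes total. Splitting into 3 groups of 2:
E4 C4 | F#4 D4 | G#4 E4
Every group is a transposition up a 2nd of the one before; no shorter unit works.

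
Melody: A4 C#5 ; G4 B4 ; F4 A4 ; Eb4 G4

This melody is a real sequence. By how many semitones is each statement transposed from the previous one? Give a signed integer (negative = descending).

With a 2-note motive the entries are A4, G4, F4, Eb4, each down a 2nd from the previous.
A4→G4 is 67 − 69 = -2 semitones.

-2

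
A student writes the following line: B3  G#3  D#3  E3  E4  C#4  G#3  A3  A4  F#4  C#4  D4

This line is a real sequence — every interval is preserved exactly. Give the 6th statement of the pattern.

C6 A5 E5 F5

With a 4-note motive the entries are B3, E4, A4, each up a 4th from the previous.
Continuing the starts: D5 → G5 → C6.
Statement 6 starts on C6 and keeps the same exact contour: C6 A5 E5 F5.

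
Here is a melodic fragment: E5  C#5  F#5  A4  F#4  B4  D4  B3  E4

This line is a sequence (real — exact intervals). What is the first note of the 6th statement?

F2

With a 3-note motive the entries are E5, A4, D4, each down a 5th from the previous.
Extending the heads down a 5th: G3 → C3 → F2.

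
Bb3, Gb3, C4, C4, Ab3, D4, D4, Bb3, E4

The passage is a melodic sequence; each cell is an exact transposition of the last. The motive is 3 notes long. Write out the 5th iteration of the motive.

With a 3-note motive the entries are Bb3, C4, D4, each up a 2nd from the previous.
Extending up a 2nd: E4 → F#4.
From F#4 the exact shape gives F#4 D4 G#4.

F#4 D4 G#4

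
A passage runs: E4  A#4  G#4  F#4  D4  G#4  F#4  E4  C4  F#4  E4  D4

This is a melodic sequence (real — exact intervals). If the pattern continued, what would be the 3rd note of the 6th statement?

Bb3

Grouping in 4s, the 3rd note of each cell is G#4, F#4, E4.
Extending down a 2nd: D4 → C4 → Bb3.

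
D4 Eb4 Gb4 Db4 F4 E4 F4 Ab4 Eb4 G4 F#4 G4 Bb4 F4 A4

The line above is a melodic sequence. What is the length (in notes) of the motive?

5

15 notes total. Splitting into 3 groups of 5:
D4 Eb4 Gb4 Db4 F4 | E4 F4 Ab4 Eb4 G4 | F#4 G4 Bb4 F4 A4
That's a consistent up a 2nd shift per cell, and no other grouping gives one.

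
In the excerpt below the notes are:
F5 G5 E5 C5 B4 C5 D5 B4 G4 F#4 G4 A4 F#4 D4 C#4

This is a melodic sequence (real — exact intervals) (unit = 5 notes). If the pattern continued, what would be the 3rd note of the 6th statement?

The unit is 5 notes. Position-3 pitches of the 3 shown cells: E5, B4, F#4.
Each moves down a 4th. Continuing: C#4 → G#3 → D#3.

D#3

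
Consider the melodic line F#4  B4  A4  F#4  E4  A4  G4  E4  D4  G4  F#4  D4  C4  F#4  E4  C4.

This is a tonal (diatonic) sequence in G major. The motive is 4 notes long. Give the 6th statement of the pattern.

Taking 4-note groups, the heads are F#4, E4, D4, C4: the pattern moves down a 2nd.
Extending down a 2nd: B3 → A3.
So cell 6 is A3 D4 C4 A3.

A3 D4 C4 A3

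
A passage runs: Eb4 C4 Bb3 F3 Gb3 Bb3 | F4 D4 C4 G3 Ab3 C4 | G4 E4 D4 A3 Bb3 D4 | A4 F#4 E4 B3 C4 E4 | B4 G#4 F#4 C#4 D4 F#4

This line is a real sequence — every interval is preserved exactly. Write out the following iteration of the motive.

The 6-note cells begin on Eb4, F4, G4, A4, B4 — each up a 2nd from the last.
Statement 6 starts on C#5 and keeps the same exact contour: C#5 A#4 G#4 D#4 E4 G#4.

C#5 A#4 G#4 D#4 E4 G#4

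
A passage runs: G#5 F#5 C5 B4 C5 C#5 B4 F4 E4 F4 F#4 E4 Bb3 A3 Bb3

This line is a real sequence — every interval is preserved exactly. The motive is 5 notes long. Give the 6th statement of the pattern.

With a 5-note motive the entries are G#5, C#5, F#4, each down a 5th from the previous.
Continuing the starts: B3 → E3 → A2.
From A2 the exact shape gives A2 G2 Db2 C2 Db2.

A2 G2 Db2 C2 Db2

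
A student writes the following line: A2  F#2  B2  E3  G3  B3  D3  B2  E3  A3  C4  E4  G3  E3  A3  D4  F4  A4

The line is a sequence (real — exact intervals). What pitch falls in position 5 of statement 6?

Ab5

The unit is 6 notes. Position-5 pitches of the 3 shown cells: G3, C4, F4.
Extending up a 4th: Bb4 → Eb5 → Ab5.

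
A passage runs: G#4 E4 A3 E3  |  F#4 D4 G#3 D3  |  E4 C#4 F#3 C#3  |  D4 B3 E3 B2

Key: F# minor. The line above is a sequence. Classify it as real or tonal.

Every note is diatonic to F# minor.
Cell 1 has -7 semitones from note 2 to 3, but cell 2 has -6 — the interval quality changes while the contour stays the same, which is the hallmark of a tonal sequence.

tonal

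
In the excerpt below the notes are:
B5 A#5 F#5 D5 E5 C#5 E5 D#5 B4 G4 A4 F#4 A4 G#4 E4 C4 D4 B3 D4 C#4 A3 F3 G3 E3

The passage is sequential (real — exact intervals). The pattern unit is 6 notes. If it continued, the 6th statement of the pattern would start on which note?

With a 6-note motive the entries are B5, E5, A4, D4, each down a 5th from the previous.
Extending the heads down a 5th: G3 → C3.

C3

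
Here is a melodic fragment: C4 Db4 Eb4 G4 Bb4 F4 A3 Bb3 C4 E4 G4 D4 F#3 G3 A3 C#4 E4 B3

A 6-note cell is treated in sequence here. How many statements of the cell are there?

18 notes in groups of 6 gives 18/6 = 3 statements.
Starts: C4, A3, F#3 — each down a 3rd.

3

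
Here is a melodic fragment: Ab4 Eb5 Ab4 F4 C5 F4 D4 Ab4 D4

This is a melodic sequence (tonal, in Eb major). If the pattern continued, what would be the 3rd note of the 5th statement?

G3

With 3-note cells, note 3 of each statement runs Ab4, F4, D4.
Carrying that down a 3rd forward: Bb3 → G3.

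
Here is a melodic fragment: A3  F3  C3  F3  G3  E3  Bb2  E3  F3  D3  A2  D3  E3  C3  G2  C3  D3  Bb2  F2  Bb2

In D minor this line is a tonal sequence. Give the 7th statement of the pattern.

Bb2 G2 D2 G2

With a 4-note motive the entries are A3, G3, F3, E3, D3, each down a 2nd from the previous.
Continuing the starts: C3 → Bb2.
From Bb2 the diatonic shape gives Bb2 G2 D2 G2.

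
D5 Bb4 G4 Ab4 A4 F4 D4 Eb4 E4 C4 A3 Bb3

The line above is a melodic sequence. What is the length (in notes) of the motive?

4

There are 12 notes; a 4-note unit gives 3 cells:
D5 Bb4 G4 Ab4 | A4 F4 D4 Eb4 | E4 C4 A3 Bb3
Every group is a transposition down a 4th of the one before; no shorter unit works.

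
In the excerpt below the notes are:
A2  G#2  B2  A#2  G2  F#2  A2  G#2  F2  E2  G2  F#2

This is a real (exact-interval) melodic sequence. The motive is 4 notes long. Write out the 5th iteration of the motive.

Db2 C2 Eb2 D2

Taking 4-note groups, the heads are A2, G2, F2: the pattern moves down a 2nd.
Carrying on: Eb2 → Db2.
From Db2 the exact shape gives Db2 C2 Eb2 D2.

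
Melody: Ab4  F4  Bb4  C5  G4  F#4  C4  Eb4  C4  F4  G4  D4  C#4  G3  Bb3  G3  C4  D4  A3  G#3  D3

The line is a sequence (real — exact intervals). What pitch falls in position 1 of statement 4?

Grouping in 7s, the 1st note of each cell is Ab4, Eb4, Bb3.
From Bb3, down a 4th gives F3.

F3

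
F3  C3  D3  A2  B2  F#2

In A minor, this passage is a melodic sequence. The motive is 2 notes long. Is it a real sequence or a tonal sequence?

real

Each cell has the same semitone pattern (-5,) — intervals are preserved exactly.
And F#2 lies outside A minor, so the sequence is real rather than tonal.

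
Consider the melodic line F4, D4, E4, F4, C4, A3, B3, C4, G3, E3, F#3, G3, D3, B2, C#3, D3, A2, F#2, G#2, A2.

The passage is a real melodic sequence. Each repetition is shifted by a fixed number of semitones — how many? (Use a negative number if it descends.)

Unit = 4 notes; the statements start on F4, C4, G3, D3, A2, moving down a 4th each time.
Counting half-steps from F4 to C4: -5.

-5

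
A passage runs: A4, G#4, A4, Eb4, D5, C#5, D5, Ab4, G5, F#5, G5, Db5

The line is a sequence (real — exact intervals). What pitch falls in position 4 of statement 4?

Gb5

With 4-note cells, note 4 of each statement runs Eb4, Ab4, Db5.
One more up a 4th gives Gb5.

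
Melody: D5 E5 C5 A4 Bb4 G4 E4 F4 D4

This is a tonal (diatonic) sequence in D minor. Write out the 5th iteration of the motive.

Taking 3-note groups, the heads are D5, A4, E4: the pattern moves down a 4th.
Carrying on: Bb3 → F3.
From F3 the diatonic shape gives F3 G3 E3.

F3 G3 E3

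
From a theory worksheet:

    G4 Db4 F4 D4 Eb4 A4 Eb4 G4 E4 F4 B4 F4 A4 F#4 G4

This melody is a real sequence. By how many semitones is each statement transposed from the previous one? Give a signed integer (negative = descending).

Taking 5-note groups, the heads are G4, A4, B4: the pattern moves up a 2nd.
Counting half-steps from G4 to A4: 2.

2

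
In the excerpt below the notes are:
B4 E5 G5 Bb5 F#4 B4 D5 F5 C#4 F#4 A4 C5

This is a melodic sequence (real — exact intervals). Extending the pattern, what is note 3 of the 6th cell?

F#3

With 4-note cells, note 3 of each statement runs G5, D5, A4.
Extending down a 4th: E4 → B3 → F#3.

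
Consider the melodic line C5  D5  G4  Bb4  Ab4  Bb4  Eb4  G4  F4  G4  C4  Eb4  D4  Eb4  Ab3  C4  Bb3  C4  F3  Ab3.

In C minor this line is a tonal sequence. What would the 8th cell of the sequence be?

The 4-note cells begin on C5, Ab4, F4, D4, Bb3 — each down a 3rd from the last.
Carrying on: G3 → Eb3 → C3.
From C3 the diatonic shape gives C3 D3 G2 Bb2.

C3 D3 G2 Bb2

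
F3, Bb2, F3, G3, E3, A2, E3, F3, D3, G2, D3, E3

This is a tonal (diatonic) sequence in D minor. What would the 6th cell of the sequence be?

The 4-note cells begin on F3, E3, D3 — each down a 2nd from the last.
Carrying on: C3 → Bb2 → A2.
Statement 6 starts on A2 and keeps the same diatonic contour: A2 D2 A2 Bb2.

A2 D2 A2 Bb2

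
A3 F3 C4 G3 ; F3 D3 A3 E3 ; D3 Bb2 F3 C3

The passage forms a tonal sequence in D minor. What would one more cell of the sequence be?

Taking 4-note groups, the heads are A3, F3, D3: the pattern moves down a 3rd.
From Bb2 the diatonic shape gives Bb2 G2 D3 A2.

Bb2 G2 D3 A2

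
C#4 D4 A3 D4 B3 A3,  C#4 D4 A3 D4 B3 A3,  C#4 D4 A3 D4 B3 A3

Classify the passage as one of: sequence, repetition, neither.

Each 6-note cell is identical (C#4 D4 A3 D4 B3 A3), restated at the same pitch.

repetition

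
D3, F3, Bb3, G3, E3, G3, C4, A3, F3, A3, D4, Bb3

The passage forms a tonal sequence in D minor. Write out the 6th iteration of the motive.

The 4-note cells begin on D3, E3, F3 — each up a 2nd from the last.
Extending up a 2nd: G3 → A3 → Bb3.
From Bb3 the diatonic shape gives Bb3 D4 G4 E4.

Bb3 D4 G4 E4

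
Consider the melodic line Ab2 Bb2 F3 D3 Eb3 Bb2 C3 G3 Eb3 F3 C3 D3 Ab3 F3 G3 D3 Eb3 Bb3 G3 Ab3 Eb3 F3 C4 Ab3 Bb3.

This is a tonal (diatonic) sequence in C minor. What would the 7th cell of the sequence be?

G3 Ab3 Eb4 C4 D4

The 5-note cells begin on Ab2, Bb2, C3, D3, Eb3 — each up a 2nd from the last.
Continuing the starts: F3 → G3.
So cell 7 is G3 Ab3 Eb4 C4 D4.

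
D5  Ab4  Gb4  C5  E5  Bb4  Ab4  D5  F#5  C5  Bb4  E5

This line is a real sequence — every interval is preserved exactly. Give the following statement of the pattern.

With a 4-note motive the entries are D5, E5, F#5, each up a 2nd from the previous.
So cell 4 is G#5 D5 C5 F#5.

G#5 D5 C5 F#5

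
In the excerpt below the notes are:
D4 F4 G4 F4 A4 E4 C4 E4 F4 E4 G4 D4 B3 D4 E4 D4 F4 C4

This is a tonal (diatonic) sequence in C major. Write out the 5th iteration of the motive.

G3 B3 C4 B3 D4 A3

Taking 6-note groups, the heads are D4, C4, B3: the pattern moves down a 2nd.
Carrying on: A3 → G3.
From G3 the diatonic shape gives G3 B3 C4 B3 D4 A3.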